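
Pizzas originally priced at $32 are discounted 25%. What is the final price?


Calculate the discount amount:
25% of $32 = $8
Subtract from original:
$32 - $8 = $24

$24


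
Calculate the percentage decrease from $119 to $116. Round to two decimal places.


Find the absolute change:
|116 - 119| = 3
Divide by original and multiply by 100:
3 / 119 x 100 = 2.5210...% ≈ 2.52%

2.52%


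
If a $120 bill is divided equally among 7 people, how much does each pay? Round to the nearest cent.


Total bill: $120
Number of people: 7
Each pays: $120 / 7 = $17.1428... ≈ $17.14

$17.14


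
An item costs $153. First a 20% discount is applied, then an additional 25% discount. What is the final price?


First discount:
20% of $153 = $30.60
Price after first discount:
$153 - $30.60 = $122.40
Second discount:
25% of $122.40 = $30.60
Final price:
$122.40 - $30.60 = $91.80

$91.80


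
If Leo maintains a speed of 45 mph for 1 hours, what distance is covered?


Use the formula: distance = speed x time
Speed = 45 mph, Time = 1 hours
45 x 1 = 45 miles

45 miles


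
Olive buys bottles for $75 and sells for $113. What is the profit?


Selling price = $113
Cost price = $75
Profit = selling price - cost price:
Profit = $113 - $75 = $38

$38


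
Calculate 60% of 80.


Convert percentage to decimal:
60% = 0.6
Multiply:
80 x 0.6 = 48

48


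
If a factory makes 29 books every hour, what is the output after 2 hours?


Production rate: 29 books per hour
Time: 2 hours
Total: 29 x 2 = 58 books

58 books


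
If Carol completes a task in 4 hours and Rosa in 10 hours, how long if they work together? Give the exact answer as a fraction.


Carol's rate: 1/4 of the job per hour
Rosa's rate: 1/10 of the job per hour
Combined rate: 1/4 + 1/10 = 7/20 per hour
Time = 1 / (7/20) = 20/7 hours (≈ 2.86 hours)

20/7 hours


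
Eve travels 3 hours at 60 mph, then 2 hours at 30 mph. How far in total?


Leg 1 distance:
60 x 3 = 180 miles
Leg 2 distance:
30 x 2 = 60 miles
Total distance:
180 + 60 = 240 miles

240 miles


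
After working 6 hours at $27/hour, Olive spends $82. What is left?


Calculate earnings:
6 x $27 = $162
Subtract spending:
$162 - $82 = $80

$80


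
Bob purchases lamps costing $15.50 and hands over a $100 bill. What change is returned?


Start with the amount paid:
$100
Subtract the price:
$100 - $15.50 = $84.50

$84.50


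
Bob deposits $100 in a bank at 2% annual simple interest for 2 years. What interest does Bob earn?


Use the formula I = P x R x T / 100
P x R x T = 100 x 2 x 2 = 400
I = 400 / 100 = $4

$4


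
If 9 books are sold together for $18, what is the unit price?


Total cost: $18
Number of items: 9
Unit price: $18 / 9 = $2

$2


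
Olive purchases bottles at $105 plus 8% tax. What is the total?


Calculate the tax:
8% of $105 = $8.40
Add tax to price:
$105 + $8.40 = $113.40

$113.40


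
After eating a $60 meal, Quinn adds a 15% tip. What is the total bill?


Calculate the tip:
15% of $60 = $9
Add tip to meal cost:
$60 + $9 = $69

$69


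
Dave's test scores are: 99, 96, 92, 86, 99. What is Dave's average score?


Add the scores:
99 + 96 + 92 + 86 + 99 = 472
Divide by the number of tests:
472 / 5 = 94.4

94.4


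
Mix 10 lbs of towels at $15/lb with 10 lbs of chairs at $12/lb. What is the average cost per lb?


Cost of towels:
10 x $15 = $150
Cost of chairs:
10 x $12 = $120
Total cost: $150 + $120 = $270
Total weight: 20 lbs
Average: $270 / 20 = $13.50/lb

$13.50/lb


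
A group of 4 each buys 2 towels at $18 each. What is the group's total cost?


Cost per person:
2 x $18 = $36
Group total:
4 x $36 = $144

$144


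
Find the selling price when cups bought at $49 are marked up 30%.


Calculate the markup amount:
30% of $49 = $14.70
Add to cost:
$49 + $14.70 = $63.70

$63.70


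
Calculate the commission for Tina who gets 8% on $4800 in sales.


Convert rate to decimal:
8% = 0.08
Multiply by sales:
$4800 x 0.08 = $384

$384


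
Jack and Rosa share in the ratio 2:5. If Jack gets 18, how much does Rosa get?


Find the multiplier:
18 / 2 = 9
Apply to Rosa's share:
5 x 9 = 45

45


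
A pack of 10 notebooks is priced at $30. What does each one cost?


Total cost: $30
Number of items: 10
Unit price: $30 / 10 = $3

$3


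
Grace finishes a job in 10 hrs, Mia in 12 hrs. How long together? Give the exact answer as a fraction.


Grace's rate: 1/10 of the job per hour
Mia's rate: 1/12 of the job per hour
Combined rate: 1/10 + 1/12 = 11/60 per hour
Time = 1 / (11/60) = 60/11 hours (≈ 5.45 hours)

60/11 hours


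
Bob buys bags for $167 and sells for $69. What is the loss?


Selling price = $69
Cost price = $167
Loss = cost price - selling price:
Loss = $167 - $69 = $98

$98


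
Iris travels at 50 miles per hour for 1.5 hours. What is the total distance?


Use the formula: distance = speed x time
Speed = 50 mph, Time = 1.5 hours
50 x 1.5 = 75 miles

75 miles


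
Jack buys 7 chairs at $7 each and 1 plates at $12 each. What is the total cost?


Cost of chairs:
7 x $7 = $49
Cost of plates:
1 x $12 = $12
Add both:
$49 + $12 = $61

$61


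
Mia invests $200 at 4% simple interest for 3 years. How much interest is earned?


Use the formula I = P x R x T / 100
P x R x T = 200 x 4 x 3 = 2400
I = 2400 / 100 = $24

$24


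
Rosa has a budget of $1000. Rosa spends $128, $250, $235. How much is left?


Add up expenses:
$128 + $250 + $235 = $613
Subtract from budget:
$1000 - $613 = $387

$387


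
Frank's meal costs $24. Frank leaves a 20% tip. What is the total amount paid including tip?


Calculate the tip:
20% of $24 = $4.80
Add tip to meal cost:
$24 + $4.80 = $28.80

$28.80


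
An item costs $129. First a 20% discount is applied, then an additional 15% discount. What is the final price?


First discount:
20% of $129 = $25.80
Price after first discount:
$129 - $25.80 = $103.20
Second discount:
15% of $103.20 = $15.48
Final price:
$103.20 - $15.48 = $87.72

$87.72


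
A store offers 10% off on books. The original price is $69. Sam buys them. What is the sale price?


Calculate the discount amount:
10% of $69 = $6.90
Subtract from original:
$69 - $6.90 = $62.10

$62.10


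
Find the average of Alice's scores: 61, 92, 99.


Add the scores:
61 + 92 + 99 = 252
Divide by the number of tests:
252 / 3 = 84

84


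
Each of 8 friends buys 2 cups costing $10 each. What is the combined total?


Cost per person:
2 x $10 = $20
Group total:
8 x $20 = $160

$160


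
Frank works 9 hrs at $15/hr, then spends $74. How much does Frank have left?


Calculate earnings:
9 x $15 = $135
Subtract spending:
$135 - $74 = $61

$61


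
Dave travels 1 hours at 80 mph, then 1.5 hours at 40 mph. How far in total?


Leg 1 distance:
80 x 1 = 80 miles
Leg 2 distance:
40 x 1.5 = 60 miles
Total distance:
80 + 60 = 140 miles

140 miles


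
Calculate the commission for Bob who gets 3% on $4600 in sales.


Convert rate to decimal:
3% = 0.03
Multiply by sales:
$4600 x 0.03 = $138

$138


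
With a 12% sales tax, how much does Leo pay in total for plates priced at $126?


Calculate the tax:
12% of $126 = $15.12
Add tax to price:
$126 + $15.12 = $141.12

$141.12


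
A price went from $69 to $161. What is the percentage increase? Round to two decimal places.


Find the absolute change:
|161 - 69| = 92
Divide by original and multiply by 100:
92 / 69 x 100 = 133.3333...% ≈ 133.33%

133.33%


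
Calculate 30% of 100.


Convert percentage to decimal:
30% = 0.3
Multiply:
100 x 0.3 = 30

30


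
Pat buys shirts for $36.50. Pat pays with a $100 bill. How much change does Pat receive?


Start with the amount paid:
$100
Subtract the price:
$100 - $36.50 = $63.50

$63.50


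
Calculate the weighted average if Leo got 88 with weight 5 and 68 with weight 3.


Weighted sum:
5 x 88 + 3 x 68 = 644
Total weight:
5 + 3 = 8
Weighted average:
644 / 8 = 80.5

80.5


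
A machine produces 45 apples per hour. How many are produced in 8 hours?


Production rate: 45 apples per hour
Time: 8 hours
Total: 45 x 8 = 360 apples

360 apples


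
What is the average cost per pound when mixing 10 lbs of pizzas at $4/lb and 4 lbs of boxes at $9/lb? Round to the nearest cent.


Cost of pizzas:
10 x $4 = $40
Cost of boxes:
4 x $9 = $36
Total cost: $40 + $36 = $76
Total weight: 14 lbs
Average: $76 / 14 = $5.4285... ≈ $5.43/lb

$5.43/lb


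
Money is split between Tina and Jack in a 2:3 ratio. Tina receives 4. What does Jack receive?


Find the multiplier:
4 / 2 = 2
Apply to Jack's share:
3 x 2 = 6

6


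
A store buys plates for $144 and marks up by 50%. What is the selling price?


Calculate the markup amount:
50% of $144 = $72
Add to cost:
$144 + $72 = $216

$216


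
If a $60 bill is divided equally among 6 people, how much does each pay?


Total bill: $60
Number of people: 6
Each pays: $60 / 6 = $10

$10


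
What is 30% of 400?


Convert percentage to decimal:
30% = 0.3
Multiply:
400 x 0.3 = 120

120


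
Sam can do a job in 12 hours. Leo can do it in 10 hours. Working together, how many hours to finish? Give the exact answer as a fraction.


Sam's rate: 1/12 of the job per hour
Leo's rate: 1/10 of the job per hour
Combined rate: 1/12 + 1/10 = 11/60 per hour
Time = 1 / (11/60) = 60/11 hours (≈ 5.45 hours)

60/11 hours


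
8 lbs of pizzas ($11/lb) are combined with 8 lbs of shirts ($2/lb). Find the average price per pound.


Cost of pizzas:
8 x $11 = $88
Cost of shirts:
8 x $2 = $16
Total cost: $88 + $16 = $104
Total weight: 16 lbs
Average: $104 / 16 = $6.50/lb

$6.50/lb


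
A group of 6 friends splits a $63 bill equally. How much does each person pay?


Total bill: $63
Number of people: 6
Each pays: $63 / 6 = $10.50

$10.50


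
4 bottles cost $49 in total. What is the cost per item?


Total cost: $49
Number of items: 4
Unit price: $49 / 4 = $12.25

$12.25


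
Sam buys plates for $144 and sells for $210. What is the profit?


Selling price = $210
Cost price = $144
Profit = selling price - cost price:
Profit = $210 - $144 = $66

$66


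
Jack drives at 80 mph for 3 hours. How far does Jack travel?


Use the formula: distance = speed x time
Speed = 80 mph, Time = 3 hours
80 x 3 = 240 miles

240 miles


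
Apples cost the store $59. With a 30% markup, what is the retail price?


Calculate the markup amount:
30% of $59 = $17.70
Add to cost:
$59 + $17.70 = $76.70

$76.70


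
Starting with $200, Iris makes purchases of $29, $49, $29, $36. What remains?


Add up expenses:
$29 + $49 + $29 + $36 = $143
Subtract from budget:
$200 - $143 = $57

$57


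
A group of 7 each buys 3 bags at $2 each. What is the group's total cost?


Cost per person:
3 x $2 = $6
Group total:
7 x $6 = $42

$42


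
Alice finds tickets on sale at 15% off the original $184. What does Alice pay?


Calculate the discount amount:
15% of $184 = $27.60
Subtract from original:
$184 - $27.60 = $156.40

$156.40


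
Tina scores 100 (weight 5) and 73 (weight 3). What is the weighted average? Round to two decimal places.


Weighted sum:
5 x 100 + 3 x 73 = 719
Total weight:
5 + 3 = 8
Weighted average:
719 / 8 = 89.875 ≈ 89.88

89.88


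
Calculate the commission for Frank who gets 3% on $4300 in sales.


Convert rate to decimal:
3% = 0.03
Multiply by sales:
$4300 x 0.03 = $129

$129


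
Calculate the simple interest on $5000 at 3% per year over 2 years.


Use the formula I = P x R x T / 100
P x R x T = 5000 x 3 x 2 = 30000
I = 30000 / 100 = $300

$300


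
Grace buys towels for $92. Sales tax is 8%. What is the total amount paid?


Calculate the tax:
8% of $92 = $7.36
Add tax to price:
$92 + $7.36 = $99.36

$99.36


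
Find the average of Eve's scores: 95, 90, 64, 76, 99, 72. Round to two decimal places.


Add the scores:
95 + 90 + 64 + 76 + 99 + 72 = 496
Divide by the number of tests:
496 / 6 = 82.6666... ≈ 82.67

82.67


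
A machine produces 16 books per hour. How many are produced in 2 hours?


Production rate: 16 books per hour
Time: 2 hours
Total: 16 x 2 = 32 books

32 books


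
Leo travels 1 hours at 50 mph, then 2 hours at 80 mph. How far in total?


Leg 1 distance:
50 x 1 = 50 miles
Leg 2 distance:
80 x 2 = 160 miles
Total distance:
50 + 160 = 210 miles

210 miles


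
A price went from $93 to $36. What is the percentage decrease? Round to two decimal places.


Find the absolute change:
|36 - 93| = 57
Divide by original and multiply by 100:
57 / 93 x 100 = 61.2903...% ≈ 61.29%

61.29%


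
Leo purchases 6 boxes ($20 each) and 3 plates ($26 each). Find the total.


Cost of boxes:
6 x $20 = $120
Cost of plates:
3 x $26 = $78
Add both:
$120 + $78 = $198

$198


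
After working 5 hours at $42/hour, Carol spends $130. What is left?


Calculate earnings:
5 x $42 = $210
Subtract spending:
$210 - $130 = $80

$80


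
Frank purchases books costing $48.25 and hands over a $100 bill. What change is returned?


Start with the amount paid:
$100
Subtract the price:
$100 - $48.25 = $51.75

$51.75


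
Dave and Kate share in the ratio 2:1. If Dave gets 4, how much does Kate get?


Find the multiplier:
4 / 2 = 2
Apply to Kate's share:
1 x 2 = 2

2


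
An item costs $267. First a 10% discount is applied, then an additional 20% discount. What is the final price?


First discount:
10% of $267 = $26.70
Price after first discount:
$267 - $26.70 = $240.30
Second discount:
20% of $240.30 = $48.06
Final price:
$240.30 - $48.06 = $192.24

$192.24


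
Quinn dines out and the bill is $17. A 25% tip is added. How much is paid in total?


Calculate the tip:
25% of $17 = $4.25
Add tip to meal cost:
$17 + $4.25 = $21.25

$21.25


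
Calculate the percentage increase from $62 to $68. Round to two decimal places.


Find the absolute change:
|68 - 62| = 6
Divide by original and multiply by 100:
6 / 62 x 100 = 9.6774...% ≈ 9.68%

9.68%


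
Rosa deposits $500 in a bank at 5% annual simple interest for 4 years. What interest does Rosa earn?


Use the formula I = P x R x T / 100
P x R x T = 500 x 5 x 4 = 10000
I = 10000 / 100 = $100

$100


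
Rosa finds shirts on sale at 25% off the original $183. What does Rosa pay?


Calculate the discount amount:
25% of $183 = $45.75
Subtract from original:
$183 - $45.75 = $137.25

$137.25


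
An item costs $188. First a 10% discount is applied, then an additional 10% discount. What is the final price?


First discount:
10% of $188 = $18.80
Price after first discount:
$188 - $18.80 = $169.20
Second discount:
10% of $169.20 = $16.92
Final price:
$169.20 - $16.92 = $152.28

$152.28


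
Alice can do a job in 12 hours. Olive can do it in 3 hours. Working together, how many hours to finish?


Alice's rate: 1/12 of the job per hour
Olive's rate: 1/3 of the job per hour
Combined rate: 1/12 + 1/3 = 5/12 per hour
Time = 1 / (5/12) = 12/5 = 2.4 hours

2.4 hours


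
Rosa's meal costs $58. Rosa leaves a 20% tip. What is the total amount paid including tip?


Calculate the tip:
20% of $58 = $11.60
Add tip to meal cost:
$58 + $11.60 = $69.60

$69.60


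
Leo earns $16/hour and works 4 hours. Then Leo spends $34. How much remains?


Calculate earnings:
4 x $16 = $64
Subtract spending:
$64 - $34 = $30

$30


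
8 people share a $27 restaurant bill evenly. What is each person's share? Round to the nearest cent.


Total bill: $27
Number of people: 8
Each pays: $27 / 8 = $3.375 ≈ $3.38

$3.38


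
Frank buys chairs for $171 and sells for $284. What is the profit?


Selling price = $284
Cost price = $171
Profit = selling price - cost price:
Profit = $284 - $171 = $113

$113


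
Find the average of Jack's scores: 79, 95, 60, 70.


Add the scores:
79 + 95 + 60 + 70 = 304
Divide by the number of tests:
304 / 4 = 76

76


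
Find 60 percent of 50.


Convert percentage to decimal:
60% = 0.6
Multiply:
50 x 0.6 = 30

30


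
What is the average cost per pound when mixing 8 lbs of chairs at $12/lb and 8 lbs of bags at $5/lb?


Cost of chairs:
8 x $12 = $96
Cost of bags:
8 x $5 = $40
Total cost: $96 + $40 = $136
Total weight: 16 lbs
Average: $136 / 16 = $8.50/lb

$8.50/lb


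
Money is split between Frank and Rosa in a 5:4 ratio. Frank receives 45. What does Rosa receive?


Find the multiplier:
45 / 5 = 9
Apply to Rosa's share:
4 x 9 = 36

36


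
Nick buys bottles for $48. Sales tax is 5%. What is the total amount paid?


Calculate the tax:
5% of $48 = $2.40
Add tax to price:
$48 + $2.40 = $50.40

$50.40


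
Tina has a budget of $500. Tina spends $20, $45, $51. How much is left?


Add up expenses:
$20 + $45 + $51 = $116
Subtract from budget:
$500 - $116 = $384

$384


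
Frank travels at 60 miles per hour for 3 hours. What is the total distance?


Use the formula: distance = speed x time
Speed = 60 mph, Time = 3 hours
60 x 3 = 180 miles

180 miles


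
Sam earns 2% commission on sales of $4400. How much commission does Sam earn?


Convert rate to decimal:
2% = 0.02
Multiply by sales:
$4400 x 0.02 = $88

$88


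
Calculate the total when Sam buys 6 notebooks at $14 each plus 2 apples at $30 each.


Cost of notebooks:
6 x $14 = $84
Cost of apples:
2 x $30 = $60
Add both:
$84 + $60 = $144

$144


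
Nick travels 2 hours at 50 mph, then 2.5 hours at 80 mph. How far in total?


Leg 1 distance:
50 x 2 = 100 miles
Leg 2 distance:
80 x 2.5 = 200 miles
Total distance:
100 + 200 = 300 miles

300 miles


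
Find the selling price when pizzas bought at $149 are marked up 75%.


Calculate the markup amount:
75% of $149 = $111.75
Add to cost:
$149 + $111.75 = $260.75

$260.75


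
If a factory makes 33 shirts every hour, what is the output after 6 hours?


Production rate: 33 shirts per hour
Time: 6 hours
Total: 33 x 6 = 198 shirts

198 shirts


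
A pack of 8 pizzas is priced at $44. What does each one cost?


Total cost: $44
Number of items: 8
Unit price: $44 / 8 = $5.50

$5.50


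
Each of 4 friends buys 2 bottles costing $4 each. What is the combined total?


Cost per person:
2 x $4 = $8
Group total:
4 x $8 = $32

$32


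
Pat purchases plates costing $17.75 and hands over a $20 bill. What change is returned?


Start with the amount paid:
$20
Subtract the price:
$20 - $17.75 = $2.25

$2.25


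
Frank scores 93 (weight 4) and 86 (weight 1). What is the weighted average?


Weighted sum:
4 x 93 + 1 x 86 = 458
Total weight:
4 + 1 = 5
Weighted average:
458 / 5 = 91.6

91.6


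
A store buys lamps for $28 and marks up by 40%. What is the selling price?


Calculate the markup amount:
40% of $28 = $11.20
Add to cost:
$28 + $11.20 = $39.20

$39.20


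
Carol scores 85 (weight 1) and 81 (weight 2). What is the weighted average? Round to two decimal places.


Weighted sum:
1 x 85 + 2 x 81 = 247
Total weight:
1 + 2 = 3
Weighted average:
247 / 3 = 82.3333... ≈ 82.33

82.33


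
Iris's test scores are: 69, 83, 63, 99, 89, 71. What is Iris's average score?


Add the scores:
69 + 83 + 63 + 99 + 89 + 71 = 474
Divide by the number of tests:
474 / 6 = 79

79


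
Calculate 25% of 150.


Convert percentage to decimal:
25% = 0.25
Multiply:
150 x 0.25 = 37.5

37.5


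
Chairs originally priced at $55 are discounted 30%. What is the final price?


Calculate the discount amount:
30% of $55 = $16.50
Subtract from original:
$55 - $16.50 = $38.50

$38.50


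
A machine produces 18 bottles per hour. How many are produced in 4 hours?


Production rate: 18 bottles per hour
Time: 4 hours
Total: 18 x 4 = 72 bottles

72 bottles


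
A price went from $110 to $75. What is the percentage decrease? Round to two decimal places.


Find the absolute change:
|75 - 110| = 35
Divide by original and multiply by 100:
35 / 110 x 100 = 31.8181...% ≈ 31.82%

31.82%


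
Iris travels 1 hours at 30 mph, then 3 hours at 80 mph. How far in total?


Leg 1 distance:
30 x 1 = 30 miles
Leg 2 distance:
80 x 3 = 240 miles
Total distance:
30 + 240 = 270 miles

270 miles


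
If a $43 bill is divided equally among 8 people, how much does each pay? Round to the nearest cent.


Total bill: $43
Number of people: 8
Each pays: $43 / 8 = $5.375 ≈ $5.38

$5.38


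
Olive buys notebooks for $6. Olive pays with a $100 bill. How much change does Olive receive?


Start with the amount paid:
$100
Subtract the price:
$100 - $6 = $94

$94


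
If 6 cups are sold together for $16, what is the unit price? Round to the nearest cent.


Total cost: $16
Number of items: 6
Unit price: $16 / 6 = $2.6666... ≈ $2.67

$2.67


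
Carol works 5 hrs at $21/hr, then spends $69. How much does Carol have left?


Calculate earnings:
5 x $21 = $105
Subtract spending:
$105 - $69 = $36

$36


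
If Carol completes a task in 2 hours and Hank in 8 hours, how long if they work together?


Carol's rate: 1/2 of the job per hour
Hank's rate: 1/8 of the job per hour
Combined rate: 1/2 + 1/8 = 5/8 per hour
Time = 1 / (5/8) = 8/5 = 1.6 hours

1.6 hours


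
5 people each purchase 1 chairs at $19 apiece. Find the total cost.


Cost per person:
1 x $19 = $19
Group total:
5 x $19 = $95

$95


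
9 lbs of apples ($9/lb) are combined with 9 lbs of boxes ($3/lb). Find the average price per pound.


Cost of apples:
9 x $9 = $81
Cost of boxes:
9 x $3 = $27
Total cost: $81 + $27 = $108
Total weight: 18 lbs
Average: $108 / 18 = $6/lb

$6/lb


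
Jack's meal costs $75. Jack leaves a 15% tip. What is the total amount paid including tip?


Calculate the tip:
15% of $75 = $11.25
Add tip to meal cost:
$75 + $11.25 = $86.25

$86.25


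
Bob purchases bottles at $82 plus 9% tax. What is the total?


Calculate the tax:
9% of $82 = $7.38
Add tax to price:
$82 + $7.38 = $89.38

$89.38


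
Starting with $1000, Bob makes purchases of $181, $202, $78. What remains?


Add up expenses:
$181 + $202 + $78 = $461
Subtract from budget:
$1000 - $461 = $539

$539


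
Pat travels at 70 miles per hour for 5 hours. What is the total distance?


Use the formula: distance = speed x time
Speed = 70 mph, Time = 5 hours
70 x 5 = 350 miles

350 miles


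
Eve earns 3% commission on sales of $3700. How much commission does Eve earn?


Convert rate to decimal:
3% = 0.03
Multiply by sales:
$3700 x 0.03 = $111

$111


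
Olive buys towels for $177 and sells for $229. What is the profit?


Selling price = $229
Cost price = $177
Profit = selling price - cost price:
Profit = $229 - $177 = $52

$52


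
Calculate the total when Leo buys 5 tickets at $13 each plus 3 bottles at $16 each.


Cost of tickets:
5 x $13 = $65
Cost of bottles:
3 x $16 = $48
Add both:
$65 + $48 = $113

$113


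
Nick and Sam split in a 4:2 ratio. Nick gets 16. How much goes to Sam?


Find the multiplier:
16 / 4 = 4
Apply to Sam's share:
2 x 4 = 8

8


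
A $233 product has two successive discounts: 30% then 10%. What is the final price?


First discount:
30% of $233 = $69.90
Price after first discount:
$233 - $69.90 = $163.10
Second discount:
10% of $163.10 = $16.31
Final price:
$163.10 - $16.31 = $146.79

$146.79


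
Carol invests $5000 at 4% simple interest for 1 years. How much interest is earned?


Use the formula I = P x R x T / 100
P x R x T = 5000 x 4 x 1 = 20000
I = 20000 / 100 = $200

$200


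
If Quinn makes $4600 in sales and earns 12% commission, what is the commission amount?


Convert rate to decimal:
12% = 0.12
Multiply by sales:
$4600 x 0.12 = $552

$552


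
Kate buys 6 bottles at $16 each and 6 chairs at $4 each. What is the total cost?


Cost of bottles:
6 x $16 = $96
Cost of chairs:
6 x $4 = $24
Add both:
$96 + $24 = $120

$120


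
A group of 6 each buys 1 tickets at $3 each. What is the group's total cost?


Cost per person:
1 x $3 = $3
Group total:
6 x $3 = $18

$18


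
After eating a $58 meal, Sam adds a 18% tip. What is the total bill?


Calculate the tip:
18% of $58 = $10.44
Add tip to meal cost:
$58 + $10.44 = $68.44

$68.44


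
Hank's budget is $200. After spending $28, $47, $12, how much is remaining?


Add up expenses:
$28 + $47 + $12 = $87
Subtract from budget:
$200 - $87 = $113

$113


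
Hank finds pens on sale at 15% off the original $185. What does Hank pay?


Calculate the discount amount:
15% of $185 = $27.75
Subtract from original:
$185 - $27.75 = $157.25

$157.25


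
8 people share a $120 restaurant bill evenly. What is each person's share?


Total bill: $120
Number of people: 8
Each pays: $120 / 8 = $15

$15


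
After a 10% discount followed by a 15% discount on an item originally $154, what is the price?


First discount:
10% of $154 = $15.40
Price after first discount:
$154 - $15.40 = $138.60
Second discount:
15% of $138.60 = $20.79
Final price:
$138.60 - $20.79 = $117.81

$117.81


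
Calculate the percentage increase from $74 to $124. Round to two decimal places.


Find the absolute change:
|124 - 74| = 50
Divide by original and multiply by 100:
50 / 74 x 100 = 67.5675...% ≈ 67.57%

67.57%


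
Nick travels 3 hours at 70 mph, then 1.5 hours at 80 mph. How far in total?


Leg 1 distance:
70 x 3 = 210 miles
Leg 2 distance:
80 x 1.5 = 120 miles
Total distance:
210 + 120 = 330 miles

330 miles


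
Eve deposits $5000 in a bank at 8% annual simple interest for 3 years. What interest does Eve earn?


Use the formula I = P x R x T / 100
P x R x T = 5000 x 8 x 3 = 120000
I = 120000 / 100 = $1200

$1200


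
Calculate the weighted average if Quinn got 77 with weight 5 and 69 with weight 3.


Weighted sum:
5 x 77 + 3 x 69 = 592
Total weight:
5 + 3 = 8
Weighted average:
592 / 8 = 74

74


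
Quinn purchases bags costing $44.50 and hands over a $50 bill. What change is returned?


Start with the amount paid:
$50
Subtract the price:
$50 - $44.50 = $5.50

$5.50


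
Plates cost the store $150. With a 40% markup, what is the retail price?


Calculate the markup amount:
40% of $150 = $60
Add to cost:
$150 + $60 = $210

$210


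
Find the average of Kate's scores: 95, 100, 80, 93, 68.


Add the scores:
95 + 100 + 80 + 93 + 68 = 436
Divide by the number of tests:
436 / 5 = 87.2

87.2


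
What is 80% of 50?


Convert percentage to decimal:
80% = 0.8
Multiply:
50 x 0.8 = 40

40


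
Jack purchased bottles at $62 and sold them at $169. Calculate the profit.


Selling price = $169
Cost price = $62
Profit = selling price - cost price:
Profit = $169 - $62 = $107

$107


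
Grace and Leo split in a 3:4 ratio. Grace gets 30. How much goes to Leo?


Find the multiplier:
30 / 3 = 10
Apply to Leo's share:
4 x 10 = 40

40


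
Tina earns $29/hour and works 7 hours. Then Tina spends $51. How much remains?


Calculate earnings:
7 x $29 = $203
Subtract spending:
$203 - $51 = $152

$152


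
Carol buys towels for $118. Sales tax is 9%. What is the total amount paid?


Calculate the tax:
9% of $118 = $10.62
Add tax to price:
$118 + $10.62 = $128.62

$128.62


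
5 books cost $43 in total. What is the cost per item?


Total cost: $43
Number of items: 5
Unit price: $43 / 5 = $8.60

$8.60


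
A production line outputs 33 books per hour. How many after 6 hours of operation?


Production rate: 33 books per hour
Time: 6 hours
Total: 33 x 6 = 198 books

198 books


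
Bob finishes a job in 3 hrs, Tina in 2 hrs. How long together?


Bob's rate: 1/3 of the job per hour
Tina's rate: 1/2 of the job per hour
Combined rate: 1/3 + 1/2 = 5/6 per hour
Time = 1 / (5/6) = 6/5 = 1.2 hours

1.2 hours


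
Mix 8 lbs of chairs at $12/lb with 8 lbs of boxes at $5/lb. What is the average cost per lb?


Cost of chairs:
8 x $12 = $96
Cost of boxes:
8 x $5 = $40
Total cost: $96 + $40 = $136
Total weight: 16 lbs
Average: $136 / 16 = $8.50/lb

$8.50/lb


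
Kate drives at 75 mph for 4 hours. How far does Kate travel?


Use the formula: distance = speed x time
Speed = 75 mph, Time = 4 hours
75 x 4 = 300 miles

300 miles


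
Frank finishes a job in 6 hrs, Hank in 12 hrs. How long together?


Frank's rate: 1/6 of the job per hour
Hank's rate: 1/12 of the job per hour
Combined rate: 1/6 + 1/12 = 1/4 per hour
Time = 1 / (1/4) = 4 hours

4 hours


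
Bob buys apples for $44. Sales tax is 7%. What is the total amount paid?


Calculate the tax:
7% of $44 = $3.08
Add tax to price:
$44 + $3.08 = $47.08

$47.08


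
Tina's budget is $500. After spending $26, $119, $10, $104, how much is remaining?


Add up expenses:
$26 + $119 + $10 + $104 = $259
Subtract from budget:
$500 - $259 = $241

$241


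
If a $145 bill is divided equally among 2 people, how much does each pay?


Total bill: $145
Number of people: 2
Each pays: $145 / 2 = $72.50

$72.50


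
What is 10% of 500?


Convert percentage to decimal:
10% = 0.1
Multiply:
500 x 0.1 = 50

50


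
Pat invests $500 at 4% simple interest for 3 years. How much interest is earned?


Use the formula I = P x R x T / 100
P x R x T = 500 x 4 x 3 = 6000
I = 6000 / 100 = $60

$60


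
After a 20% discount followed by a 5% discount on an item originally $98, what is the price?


First discount:
20% of $98 = $19.60
Price after first discount:
$98 - $19.60 = $78.40
Second discount:
5% of $78.40 = $3.92
Final price:
$78.40 - $3.92 = $74.48

$74.48


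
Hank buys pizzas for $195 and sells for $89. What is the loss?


Selling price = $89
Cost price = $195
Loss = cost price - selling price:
Loss = $195 - $89 = $106

$106


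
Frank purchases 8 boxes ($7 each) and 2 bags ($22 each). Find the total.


Cost of boxes:
8 x $7 = $56
Cost of bags:
2 x $22 = $44
Add both:
$56 + $44 = $100

$100


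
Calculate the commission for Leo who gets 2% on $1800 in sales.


Convert rate to decimal:
2% = 0.02
Multiply by sales:
$1800 x 0.02 = $36

$36


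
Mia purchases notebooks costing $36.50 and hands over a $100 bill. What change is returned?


Start with the amount paid:
$100
Subtract the price:
$100 - $36.50 = $63.50

$63.50


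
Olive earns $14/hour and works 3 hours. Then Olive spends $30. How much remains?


Calculate earnings:
3 x $14 = $42
Subtract spending:
$42 - $30 = $12

$12


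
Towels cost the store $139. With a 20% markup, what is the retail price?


Calculate the markup amount:
20% of $139 = $27.80
Add to cost:
$139 + $27.80 = $166.80

$166.80


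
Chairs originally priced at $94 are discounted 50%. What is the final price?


Calculate the discount amount:
50% of $94 = $47
Subtract from original:
$94 - $47 = $47

$47


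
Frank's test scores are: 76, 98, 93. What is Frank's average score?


Add the scores:
76 + 98 + 93 = 267
Divide by the number of tests:
267 / 3 = 89

89


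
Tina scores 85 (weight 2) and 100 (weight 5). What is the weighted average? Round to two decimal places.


Weighted sum:
2 x 85 + 5 x 100 = 670
Total weight:
2 + 5 = 7
Weighted average:
670 / 7 = 95.7142... ≈ 95.71

95.71


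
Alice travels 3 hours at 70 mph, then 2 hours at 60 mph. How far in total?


Leg 1 distance:
70 x 3 = 210 miles
Leg 2 distance:
60 x 2 = 120 miles
Total distance:
210 + 120 = 330 miles

330 miles


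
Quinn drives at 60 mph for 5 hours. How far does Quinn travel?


Use the formula: distance = speed x time
Speed = 60 mph, Time = 5 hours
60 x 5 = 300 miles

300 miles


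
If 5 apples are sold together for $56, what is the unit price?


Total cost: $56
Number of items: 5
Unit price: $56 / 5 = $11.20

$11.20


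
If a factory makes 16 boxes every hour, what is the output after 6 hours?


Production rate: 16 boxes per hour
Time: 6 hours
Total: 16 x 6 = 96 boxes

96 boxes


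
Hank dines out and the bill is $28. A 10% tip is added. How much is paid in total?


Calculate the tip:
10% of $28 = $2.80
Add tip to meal cost:
$28 + $2.80 = $30.80

$30.80


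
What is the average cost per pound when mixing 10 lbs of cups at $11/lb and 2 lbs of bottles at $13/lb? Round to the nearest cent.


Cost of cups:
10 x $11 = $110
Cost of bottles:
2 x $13 = $26
Total cost: $110 + $26 = $136
Total weight: 12 lbs
Average: $136 / 12 = $11.3333... ≈ $11.33/lb

$11.33/lb


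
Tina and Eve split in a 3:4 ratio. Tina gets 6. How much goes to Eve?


Find the multiplier:
6 / 3 = 2
Apply to Eve's share:
4 x 2 = 8

8


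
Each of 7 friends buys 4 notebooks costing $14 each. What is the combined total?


Cost per person:
4 x $14 = $56
Group total:
7 x $56 = $392

$392


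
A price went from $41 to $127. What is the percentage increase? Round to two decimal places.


Find the absolute change:
|127 - 41| = 86
Divide by original and multiply by 100:
86 / 41 x 100 = 209.7560...% ≈ 209.76%

209.76%


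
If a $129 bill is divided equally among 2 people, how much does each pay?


Total bill: $129
Number of people: 2
Each pays: $129 / 2 = $64.50

$64.50


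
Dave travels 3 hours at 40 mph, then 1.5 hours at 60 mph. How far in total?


Leg 1 distance:
40 x 3 = 120 miles
Leg 2 distance:
60 x 1.5 = 90 miles
Total distance:
120 + 90 = 210 miles

210 miles


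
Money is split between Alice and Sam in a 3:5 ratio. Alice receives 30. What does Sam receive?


Find the multiplier:
30 / 3 = 10
Apply to Sam's share:
5 x 10 = 50

50


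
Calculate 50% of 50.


Convert percentage to decimal:
50% = 0.5
Multiply:
50 x 0.5 = 25

25


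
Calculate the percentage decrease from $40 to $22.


Find the absolute change:
|22 - 40| = 18
Divide by original and multiply by 100:
18 / 40 x 100 = 45%

45%


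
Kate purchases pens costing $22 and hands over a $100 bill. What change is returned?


Start with the amount paid:
$100
Subtract the price:
$100 - $22 = $78

$78


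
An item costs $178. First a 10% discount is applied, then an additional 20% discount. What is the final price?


First discount:
10% of $178 = $17.80
Price after first discount:
$178 - $17.80 = $160.20
Second discount:
20% of $160.20 = $32.04
Final price:
$160.20 - $32.04 = $128.16

$128.16


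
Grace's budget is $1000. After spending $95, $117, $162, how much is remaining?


Add up expenses:
$95 + $117 + $162 = $374
Subtract from budget:
$1000 - $374 = $626

$626


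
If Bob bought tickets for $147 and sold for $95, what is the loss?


Selling price = $95
Cost price = $147
Loss = cost price - selling price:
Loss = $147 - $95 = $52

$52


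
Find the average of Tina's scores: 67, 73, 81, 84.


Add the scores:
67 + 73 + 81 + 84 = 305
Divide by the number of tests:
305 / 4 = 76.25

76.25


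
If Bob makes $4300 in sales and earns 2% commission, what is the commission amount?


Convert rate to decimal:
2% = 0.02
Multiply by sales:
$4300 x 0.02 = $86

$86


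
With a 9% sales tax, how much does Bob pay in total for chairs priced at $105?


Calculate the tax:
9% of $105 = $9.45
Add tax to price:
$105 + $9.45 = $114.45

$114.45


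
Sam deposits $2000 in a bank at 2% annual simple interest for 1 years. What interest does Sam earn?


Use the formula I = P x R x T / 100
P x R x T = 2000 x 2 x 1 = 4000
I = 4000 / 100 = $40

$40


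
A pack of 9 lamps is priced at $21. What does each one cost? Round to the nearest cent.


Total cost: $21
Number of items: 9
Unit price: $21 / 9 = $2.3333... ≈ $2.33

$2.33


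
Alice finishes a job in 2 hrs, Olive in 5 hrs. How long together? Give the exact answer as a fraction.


Alice's rate: 1/2 of the job per hour
Olive's rate: 1/5 of the job per hour
Combined rate: 1/2 + 1/5 = 7/10 per hour
Time = 1 / (7/10) = 10/7 hours (≈ 1.43 hours)

10/7 hours


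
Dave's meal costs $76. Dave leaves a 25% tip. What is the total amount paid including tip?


Calculate the tip:
25% of $76 = $19
Add tip to meal cost:
$76 + $19 = $95

$95


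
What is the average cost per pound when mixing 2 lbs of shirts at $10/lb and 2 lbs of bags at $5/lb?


Cost of shirts:
2 x $10 = $20
Cost of bags:
2 x $5 = $10
Total cost: $20 + $10 = $30
Total weight: 4 lbs
Average: $30 / 4 = $7.50/lb

$7.50/lb


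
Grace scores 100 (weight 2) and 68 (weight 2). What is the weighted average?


Weighted sum:
2 x 100 + 2 x 68 = 336
Total weight:
2 + 2 = 4
Weighted average:
336 / 4 = 84

84


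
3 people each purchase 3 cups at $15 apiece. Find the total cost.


Cost per person:
3 x $15 = $45
Group total:
3 x $45 = $135

$135


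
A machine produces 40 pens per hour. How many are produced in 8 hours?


Production rate: 40 pens per hour
Time: 8 hours
Total: 40 x 8 = 320 pens

320 pens


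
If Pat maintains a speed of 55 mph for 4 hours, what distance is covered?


Use the formula: distance = speed x time
Speed = 55 mph, Time = 4 hours
55 x 4 = 220 miles

220 miles


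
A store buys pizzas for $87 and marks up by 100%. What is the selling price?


Calculate the markup amount:
100% of $87 = $87
Add to cost:
$87 + $87 = $174

$174


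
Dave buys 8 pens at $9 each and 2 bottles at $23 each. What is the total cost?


Cost of pens:
8 x $9 = $72
Cost of bottles:
2 x $23 = $46
Add both:
$72 + $46 = $118

$118


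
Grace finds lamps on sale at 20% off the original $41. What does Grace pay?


Calculate the discount amount:
20% of $41 = $8.20
Subtract from original:
$41 - $8.20 = $32.80

$32.80


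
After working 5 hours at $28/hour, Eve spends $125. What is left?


Calculate earnings:
5 x $28 = $140
Subtract spending:
$140 - $125 = $15

$15


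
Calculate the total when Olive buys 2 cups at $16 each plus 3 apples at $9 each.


Cost of cups:
2 x $16 = $32
Cost of apples:
3 x $9 = $27
Add both:
$32 + $27 = $59

$59


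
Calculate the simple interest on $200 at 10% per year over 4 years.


Use the formula I = P x R x T / 100
P x R x T = 200 x 10 x 4 = 8000
I = 8000 / 100 = $80

$80


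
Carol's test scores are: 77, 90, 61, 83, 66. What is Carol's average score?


Add the scores:
77 + 90 + 61 + 83 + 66 = 377
Divide by the number of tests:
377 / 5 = 75.4

75.4


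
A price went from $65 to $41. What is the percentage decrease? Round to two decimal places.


Find the absolute change:
|41 - 65| = 24
Divide by original and multiply by 100:
24 / 65 x 100 = 36.9230...% ≈ 36.92%

36.92%


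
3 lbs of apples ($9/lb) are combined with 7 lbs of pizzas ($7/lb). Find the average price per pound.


Cost of apples:
3 x $9 = $27
Cost of pizzas:
7 x $7 = $49
Total cost: $27 + $49 = $76
Total weight: 10 lbs
Average: $76 / 10 = $7.60/lb

$7.60/lb


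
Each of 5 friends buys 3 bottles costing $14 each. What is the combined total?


Cost per person:
3 x $14 = $42
Group total:
5 x $42 = $210

$210


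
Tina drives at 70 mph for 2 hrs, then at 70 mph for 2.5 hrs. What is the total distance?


Leg 1 distance:
70 x 2 = 140 miles
Leg 2 distance:
70 x 2.5 = 175 miles
Total distance:
140 + 175 = 315 miles

315 miles


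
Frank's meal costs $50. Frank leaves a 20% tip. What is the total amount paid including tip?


Calculate the tip:
20% of $50 = $10
Add tip to meal cost:
$50 + $10 = $60

$60


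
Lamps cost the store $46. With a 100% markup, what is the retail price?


Calculate the markup amount:
100% of $46 = $46
Add to cost:
$46 + $46 = $92

$92


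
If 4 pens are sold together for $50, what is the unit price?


Total cost: $50
Number of items: 4
Unit price: $50 / 4 = $12.50

$12.50


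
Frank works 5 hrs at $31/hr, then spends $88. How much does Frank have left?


Calculate earnings:
5 x $31 = $155
Subtract spending:
$155 - $88 = $67

$67


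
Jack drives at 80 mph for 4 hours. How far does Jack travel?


Use the formula: distance = speed x time
Speed = 80 mph, Time = 4 hours
80 x 4 = 320 miles

320 miles
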